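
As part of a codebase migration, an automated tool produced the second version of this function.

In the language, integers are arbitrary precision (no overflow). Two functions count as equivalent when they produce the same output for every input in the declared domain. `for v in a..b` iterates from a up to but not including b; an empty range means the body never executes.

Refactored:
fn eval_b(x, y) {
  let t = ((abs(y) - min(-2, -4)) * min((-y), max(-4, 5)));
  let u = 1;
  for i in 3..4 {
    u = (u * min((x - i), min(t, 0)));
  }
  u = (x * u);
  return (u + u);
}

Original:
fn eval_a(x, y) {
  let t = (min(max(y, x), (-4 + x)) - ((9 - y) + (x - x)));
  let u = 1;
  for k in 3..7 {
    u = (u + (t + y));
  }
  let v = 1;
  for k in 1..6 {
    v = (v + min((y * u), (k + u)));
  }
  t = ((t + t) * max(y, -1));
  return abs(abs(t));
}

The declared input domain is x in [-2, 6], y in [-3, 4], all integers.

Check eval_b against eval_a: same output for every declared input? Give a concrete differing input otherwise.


Try x=-2, y=-3.
eval_a: t := -18 | u := 1 | iter k=3: | u := -20 | iter k=4: | u := -41 | iter k=5: | u := -62 | iter k=6: | u := -83 | v := 1 | iter k=1: | v := -81 | iter k=2: | v := -162 | iter k=3: | v := -242 | iter k=4: | v := -321 | iter k=5: | v := -399 | t := 36 | result 36
eval_b: t := 21 | u := 1 | iter i=3: | u := -5 | u := 10 | result 20
36 against 20: the behavior changed.
verdict: not equivalent; witness: x=-2, y=-3


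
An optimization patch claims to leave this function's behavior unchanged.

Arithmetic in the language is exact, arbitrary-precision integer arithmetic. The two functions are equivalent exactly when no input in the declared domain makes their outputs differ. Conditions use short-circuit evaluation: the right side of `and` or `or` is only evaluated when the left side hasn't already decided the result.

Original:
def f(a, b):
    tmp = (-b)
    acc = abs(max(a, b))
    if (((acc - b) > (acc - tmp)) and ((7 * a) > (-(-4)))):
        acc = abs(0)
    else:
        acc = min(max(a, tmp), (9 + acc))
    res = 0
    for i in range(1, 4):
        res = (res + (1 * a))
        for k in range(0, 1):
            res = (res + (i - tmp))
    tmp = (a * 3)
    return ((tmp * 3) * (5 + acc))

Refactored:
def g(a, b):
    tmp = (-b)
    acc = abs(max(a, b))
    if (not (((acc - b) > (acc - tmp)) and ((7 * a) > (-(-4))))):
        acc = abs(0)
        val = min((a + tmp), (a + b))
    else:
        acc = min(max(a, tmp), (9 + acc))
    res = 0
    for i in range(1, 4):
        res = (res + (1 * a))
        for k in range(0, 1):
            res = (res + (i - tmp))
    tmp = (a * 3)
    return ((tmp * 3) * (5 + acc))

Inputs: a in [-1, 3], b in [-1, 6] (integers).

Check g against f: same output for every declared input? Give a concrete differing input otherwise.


a=-1, b=-1 yields -54 from f but -45 from g.
verdict: not equivalent; witness: a=-1, b=-1


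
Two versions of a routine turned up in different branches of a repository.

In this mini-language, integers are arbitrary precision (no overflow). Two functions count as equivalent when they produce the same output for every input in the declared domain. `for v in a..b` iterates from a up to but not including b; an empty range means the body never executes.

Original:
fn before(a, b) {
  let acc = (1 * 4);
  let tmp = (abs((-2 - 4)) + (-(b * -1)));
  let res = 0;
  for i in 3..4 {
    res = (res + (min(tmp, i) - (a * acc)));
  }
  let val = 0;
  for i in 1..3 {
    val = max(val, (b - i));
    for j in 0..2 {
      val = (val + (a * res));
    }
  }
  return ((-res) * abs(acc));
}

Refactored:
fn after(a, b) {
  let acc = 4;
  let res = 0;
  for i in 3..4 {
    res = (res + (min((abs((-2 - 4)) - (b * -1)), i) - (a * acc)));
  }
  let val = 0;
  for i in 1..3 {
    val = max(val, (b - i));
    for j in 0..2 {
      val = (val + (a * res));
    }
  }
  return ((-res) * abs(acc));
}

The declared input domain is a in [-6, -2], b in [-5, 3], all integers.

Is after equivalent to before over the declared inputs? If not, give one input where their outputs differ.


Although statement counts differ; also arithmetic usage differs; also constant usage differs; also local variable names differ, 45/45 inputs agree.
verdict: equivalent


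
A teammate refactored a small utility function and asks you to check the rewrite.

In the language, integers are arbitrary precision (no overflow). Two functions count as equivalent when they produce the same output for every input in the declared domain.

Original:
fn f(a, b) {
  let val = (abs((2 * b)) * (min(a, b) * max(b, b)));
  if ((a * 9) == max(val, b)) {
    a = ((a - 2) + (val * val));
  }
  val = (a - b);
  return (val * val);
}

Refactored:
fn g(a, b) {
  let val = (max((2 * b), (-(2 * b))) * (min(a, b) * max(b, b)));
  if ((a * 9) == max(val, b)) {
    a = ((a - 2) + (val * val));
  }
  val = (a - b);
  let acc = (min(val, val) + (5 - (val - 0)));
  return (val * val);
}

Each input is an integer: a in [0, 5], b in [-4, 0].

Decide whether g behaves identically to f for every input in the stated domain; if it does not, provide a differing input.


Reading the diff, among the changes: statement counts differ; local variable names differ; min/max/abs usage differs; constant usage differs; arithmetic usage differs.
Spot check at a=1, b=-4 — f: val=128, then ((a * 9) == max(val, b)) is false, then val=5, then returns 25. g: val=128, then ((a * 9) == max(val, b)) is false, then val=5, then acc=5, then returns 25. Both give 25.
Checked all 30 inputs in the declared domain: the outputs agree on every one.
verdict: equivalent


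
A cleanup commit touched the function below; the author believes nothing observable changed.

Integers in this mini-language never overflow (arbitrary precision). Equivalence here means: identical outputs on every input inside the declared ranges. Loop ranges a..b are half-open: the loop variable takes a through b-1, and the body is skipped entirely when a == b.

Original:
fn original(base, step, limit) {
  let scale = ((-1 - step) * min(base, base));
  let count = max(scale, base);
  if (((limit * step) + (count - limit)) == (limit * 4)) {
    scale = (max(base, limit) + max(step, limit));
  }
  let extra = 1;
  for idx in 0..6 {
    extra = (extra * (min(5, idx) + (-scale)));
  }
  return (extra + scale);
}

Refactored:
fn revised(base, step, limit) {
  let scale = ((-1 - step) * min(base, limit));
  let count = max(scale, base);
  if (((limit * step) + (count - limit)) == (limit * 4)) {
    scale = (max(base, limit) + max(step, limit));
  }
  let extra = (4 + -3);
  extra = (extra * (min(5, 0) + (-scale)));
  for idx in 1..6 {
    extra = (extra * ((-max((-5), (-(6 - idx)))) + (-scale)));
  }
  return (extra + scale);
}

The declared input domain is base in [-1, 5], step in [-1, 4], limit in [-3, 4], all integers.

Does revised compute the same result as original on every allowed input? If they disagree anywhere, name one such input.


Not equivalent: base=-1, step=0, limit=-3 separates them (1 vs 3).
original: scale=1, then count=1, then (((limit * step) + (count - limit)) == (limit * 4)) is false, then extra=1, then (idx=0), then extra=-1, then (idx=1), then extra=0, then (idx=2), then extra=0, then (idx=3), then extra=0, then (idx=4), then extra=0, then (idx=5), then extra=0, then returns 1
revised: scale=3, then count=3, then (((limit * step) + (count - limit)) == (limit * 4)) is false, then extra=1, then extra=-3, then (idx=1), then extra=-6, then (idx=2), then extra=-6, then (idx=3), then extra=0, then (idx=4), then extra=0, then (idx=5), then extra=0, then returns 3
verdict: not equivalent; witness: base=-1, step=0, limit=-3


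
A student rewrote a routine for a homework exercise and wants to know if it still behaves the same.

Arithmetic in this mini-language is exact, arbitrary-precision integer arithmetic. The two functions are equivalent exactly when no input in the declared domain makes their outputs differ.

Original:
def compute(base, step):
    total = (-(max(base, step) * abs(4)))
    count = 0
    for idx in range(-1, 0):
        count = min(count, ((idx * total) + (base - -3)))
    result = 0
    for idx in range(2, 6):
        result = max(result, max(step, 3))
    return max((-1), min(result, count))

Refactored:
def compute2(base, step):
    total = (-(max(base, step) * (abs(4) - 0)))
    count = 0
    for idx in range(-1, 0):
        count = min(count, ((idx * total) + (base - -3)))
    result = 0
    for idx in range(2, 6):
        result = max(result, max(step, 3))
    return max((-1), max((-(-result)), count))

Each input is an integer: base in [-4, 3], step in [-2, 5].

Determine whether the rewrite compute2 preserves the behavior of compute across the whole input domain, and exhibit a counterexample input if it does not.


Run the pair on base=-4, step=-2.
compute: total := 8 | count := 0 | iter idx=-1: | count := -9 | result := 0 | iter idx=2: | result := 3 | iter idx=3: | result := 3 | iter idx=4: | result := 3 | iter idx=5: | result := 3 | result -1
compute2: total := 8 | count := 0 | iter idx=-1: | count := -9 | result := 0 | iter idx=2: | result := 3 | iter idx=3: | result := 3 | iter idx=4: | result := 3 | iter idx=5: | result := 3 | result 3
-1 vs 3 — the two versions disagree here.
verdict: not equivalent; witness: base=-4, step=-2


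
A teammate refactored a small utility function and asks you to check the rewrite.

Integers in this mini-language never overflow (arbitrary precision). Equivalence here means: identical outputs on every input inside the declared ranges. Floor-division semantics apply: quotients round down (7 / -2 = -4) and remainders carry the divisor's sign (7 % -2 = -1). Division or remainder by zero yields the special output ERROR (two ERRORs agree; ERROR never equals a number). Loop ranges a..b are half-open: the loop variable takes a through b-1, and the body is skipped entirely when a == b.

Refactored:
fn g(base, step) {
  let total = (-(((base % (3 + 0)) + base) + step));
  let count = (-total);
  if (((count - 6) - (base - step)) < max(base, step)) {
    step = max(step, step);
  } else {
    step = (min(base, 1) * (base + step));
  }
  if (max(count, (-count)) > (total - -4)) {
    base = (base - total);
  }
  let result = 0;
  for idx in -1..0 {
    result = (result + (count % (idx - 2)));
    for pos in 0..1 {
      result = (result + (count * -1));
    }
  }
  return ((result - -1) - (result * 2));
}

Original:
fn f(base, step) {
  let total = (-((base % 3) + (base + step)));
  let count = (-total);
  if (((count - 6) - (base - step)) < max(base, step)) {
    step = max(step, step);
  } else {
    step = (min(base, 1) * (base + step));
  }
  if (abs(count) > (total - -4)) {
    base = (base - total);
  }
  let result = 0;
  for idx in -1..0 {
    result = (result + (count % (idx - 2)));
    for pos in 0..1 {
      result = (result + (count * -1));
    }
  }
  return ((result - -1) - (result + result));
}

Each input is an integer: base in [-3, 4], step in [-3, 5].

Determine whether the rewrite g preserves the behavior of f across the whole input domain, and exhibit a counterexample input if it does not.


The two are interchangeable: min/max/abs usage differs; and arithmetic usage differs; and constant usage differs, and every declared input agrees.
One worked example (base=0, step=-1) — f: total becomes 1; next count becomes -1; next (((count - 6) - (base - step)) < max(base, step)) evaluates to true; next step becomes -1; next (abs(count) > (total - -4)) evaluates to false; next result becomes 0; next at idx=-1:; next result becomes -1; next at pos=0:; next result becomes 0; next final value 1; g: total becomes 1; next count becomes -1; next (((count - 6) - (base - step)) < max(base, step)) evaluates to true; next step becomes -1; next (max(count, (-count)) > (total - -4)) evaluates to false; next result becomes 0; next at idx=-1:; next result becomes -1; next at pos=0:; next result becomes 0; next final value 1; agreement on 1.
Checked all 72 inputs in the declared domain: the outputs agree on every one.
verdict: equivalent


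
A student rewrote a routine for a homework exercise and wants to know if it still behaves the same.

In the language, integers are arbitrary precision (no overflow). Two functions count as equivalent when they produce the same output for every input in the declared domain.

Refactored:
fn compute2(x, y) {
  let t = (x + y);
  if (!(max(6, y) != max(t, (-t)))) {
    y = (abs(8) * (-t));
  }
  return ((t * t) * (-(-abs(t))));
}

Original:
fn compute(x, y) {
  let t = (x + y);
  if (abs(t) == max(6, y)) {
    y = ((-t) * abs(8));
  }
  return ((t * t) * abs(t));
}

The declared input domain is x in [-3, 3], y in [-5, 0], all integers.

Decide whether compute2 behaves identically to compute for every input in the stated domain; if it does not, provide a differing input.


Behavior is preserved: although boolean connective usage differs; comparison usage differs; min/max/abs usage differs, the outputs never diverge.
One worked example (x=3, y=-5) — compute: t := -2 | (abs(t) == max(6, y)): false | result 8; compute2: t := -2 | (!(max(6, y) != max(t, (-t)))): false | result 8; agreement on 8.
Checked all 42 inputs in the declared domain: the outputs agree on every one.
verdict: equivalent


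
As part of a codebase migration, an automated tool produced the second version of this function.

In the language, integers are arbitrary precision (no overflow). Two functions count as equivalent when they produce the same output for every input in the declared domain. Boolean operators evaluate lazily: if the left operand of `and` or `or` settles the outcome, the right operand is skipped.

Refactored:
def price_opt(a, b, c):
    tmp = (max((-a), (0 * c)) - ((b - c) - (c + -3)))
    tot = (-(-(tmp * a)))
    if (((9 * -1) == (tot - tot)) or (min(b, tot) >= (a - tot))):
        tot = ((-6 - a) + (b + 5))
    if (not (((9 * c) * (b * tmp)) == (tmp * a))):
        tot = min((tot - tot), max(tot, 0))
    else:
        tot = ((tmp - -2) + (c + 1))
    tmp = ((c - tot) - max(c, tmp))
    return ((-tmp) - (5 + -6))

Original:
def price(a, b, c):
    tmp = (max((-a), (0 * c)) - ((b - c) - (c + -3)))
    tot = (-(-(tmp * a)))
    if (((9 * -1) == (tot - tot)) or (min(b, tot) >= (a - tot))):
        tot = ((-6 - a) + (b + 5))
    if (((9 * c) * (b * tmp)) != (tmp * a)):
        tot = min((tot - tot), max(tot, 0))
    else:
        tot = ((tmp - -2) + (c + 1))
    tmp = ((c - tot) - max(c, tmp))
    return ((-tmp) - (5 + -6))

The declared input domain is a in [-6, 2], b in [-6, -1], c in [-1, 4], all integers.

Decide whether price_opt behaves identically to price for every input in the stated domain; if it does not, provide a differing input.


The two versions differ — the changes include comparison usage differs, and boolean connective usage differs.
One worked example (a=-6, b=-5, c=2) — price: tmp becomes 12; next tot becomes -72; next (((9 * -1) == (tot - tot)) or (min(b, tot) >= (a - tot))) evaluates to false; next (((9 * c) * (b * tmp)) != (tmp * a)) evaluates to true; next tot becomes 0; next tmp becomes -10; next final value 11; price_opt: tmp becomes 12; next tot becomes -72; next (((9 * -1) == (tot - tot)) or (min(b, tot) >= (a - tot))) evaluates to false; next (not (((9 * c) * (b * tmp)) == (tmp * a))) evaluates to true; next tot becomes 0; next tmp becomes -10; next final value 11; agreement on 11.
Checked all 324 inputs in the declared domain: the outputs agree on every one.
verdict: equivalent


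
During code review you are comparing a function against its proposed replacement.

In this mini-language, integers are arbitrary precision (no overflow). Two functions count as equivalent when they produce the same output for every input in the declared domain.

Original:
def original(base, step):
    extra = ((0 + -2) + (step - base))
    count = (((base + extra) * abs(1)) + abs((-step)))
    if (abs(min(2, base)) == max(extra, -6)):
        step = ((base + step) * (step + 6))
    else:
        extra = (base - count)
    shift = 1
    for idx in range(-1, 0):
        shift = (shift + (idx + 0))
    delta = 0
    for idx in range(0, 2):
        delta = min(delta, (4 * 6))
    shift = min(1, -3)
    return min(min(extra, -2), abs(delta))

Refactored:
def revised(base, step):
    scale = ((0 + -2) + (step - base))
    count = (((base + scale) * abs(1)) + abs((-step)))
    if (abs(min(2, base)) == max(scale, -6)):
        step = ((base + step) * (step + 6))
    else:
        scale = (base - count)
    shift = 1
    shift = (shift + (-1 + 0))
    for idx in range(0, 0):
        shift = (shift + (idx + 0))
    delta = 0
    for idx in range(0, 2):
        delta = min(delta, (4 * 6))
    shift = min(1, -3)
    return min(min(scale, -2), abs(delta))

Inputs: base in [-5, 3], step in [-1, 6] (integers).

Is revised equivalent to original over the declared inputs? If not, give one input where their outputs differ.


Behavior is preserved: although constant usage differs, arithmetic usage differs, loop structure differs, local variable names differ, statement counts differ, the outputs never diverge.
Spot check at base=0, step=-1 — original: extra=-3, then count=-2, then (abs(min(2, base)) == max(extra, -6)) is false, then extra=2, then shift=1, then (idx=-1), then shift=0, then delta=0, then (idx=0), then delta=0, then (idx=1), then delta=0, then shift=-3, then returns -2. revised: scale=-3, then count=-2, then (abs(min(2, base)) == max(scale, -6)) is false, then scale=2, then shift=1, then shift=0, then the loop over idx runs zero times, then delta=0, then (idx=0), then delta=0, then (idx=1), then delta=0, then shift=-3, then returns -2. Both give -2.
Sweeping the whole domain (72 inputs) finds no disagreement.
verdict: equivalent


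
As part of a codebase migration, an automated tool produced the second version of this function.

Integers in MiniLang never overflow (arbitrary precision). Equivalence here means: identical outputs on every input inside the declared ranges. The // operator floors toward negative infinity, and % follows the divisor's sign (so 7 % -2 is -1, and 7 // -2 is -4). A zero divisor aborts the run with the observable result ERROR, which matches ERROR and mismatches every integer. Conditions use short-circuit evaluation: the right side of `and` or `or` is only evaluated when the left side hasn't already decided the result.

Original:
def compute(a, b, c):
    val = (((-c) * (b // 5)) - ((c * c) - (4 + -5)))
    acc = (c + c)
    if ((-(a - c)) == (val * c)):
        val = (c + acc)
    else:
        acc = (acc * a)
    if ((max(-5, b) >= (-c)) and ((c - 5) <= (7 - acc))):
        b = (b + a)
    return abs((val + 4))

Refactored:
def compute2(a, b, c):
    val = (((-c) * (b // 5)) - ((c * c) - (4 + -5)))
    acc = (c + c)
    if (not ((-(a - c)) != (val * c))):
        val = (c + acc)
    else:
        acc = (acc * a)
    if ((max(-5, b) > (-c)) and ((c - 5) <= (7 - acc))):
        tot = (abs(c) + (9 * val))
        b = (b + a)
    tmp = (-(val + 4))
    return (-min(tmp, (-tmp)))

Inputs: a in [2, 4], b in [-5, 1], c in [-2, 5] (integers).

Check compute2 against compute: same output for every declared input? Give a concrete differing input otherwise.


Equivalent. The suspicious edit (`(max(-5, b) >= (-c))` became `(max(-5, b) > (-c))`) never changes the result for any input inside the declared domain.
An exhaustive pass over the 168 declared inputs shows identical outputs.
Tracing a=2, b=-2, c=2: compute: val=-3, then acc=4, then ((-(a - c)) == (val * c)) is false, then acc=8, then ((max(-5, b) >= (-c)) and ((c - 5) <= (7 - acc))) is true, then b=0, then returns 1 | compute2: val=-3, then acc=4, then (not ((-(a - c)) != (val * c))) is false, then acc=8, then ((max(-5, b) > (-c)) and ((c - 5) <= (7 - acc))) is false, then tmp=-1, then returns 1 — matching result 1.
verdict: equivalent


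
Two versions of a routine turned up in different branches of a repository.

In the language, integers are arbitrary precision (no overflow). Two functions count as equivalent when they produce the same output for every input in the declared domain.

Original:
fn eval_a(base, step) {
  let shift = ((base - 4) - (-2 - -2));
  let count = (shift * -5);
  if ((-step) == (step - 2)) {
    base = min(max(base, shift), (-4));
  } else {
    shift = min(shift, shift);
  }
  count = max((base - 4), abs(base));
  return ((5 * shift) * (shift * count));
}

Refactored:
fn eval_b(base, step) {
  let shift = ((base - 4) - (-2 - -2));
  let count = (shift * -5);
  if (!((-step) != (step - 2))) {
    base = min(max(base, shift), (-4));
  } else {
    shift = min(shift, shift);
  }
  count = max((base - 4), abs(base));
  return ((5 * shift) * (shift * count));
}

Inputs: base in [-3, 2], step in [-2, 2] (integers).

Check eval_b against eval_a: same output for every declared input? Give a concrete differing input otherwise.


Equivalent — the differences include comparison usage differs, and boolean connective usage differs, yet no declared input distinguishes the two.
Spot check at base=1, step=-1 — eval_a: shift := -3 | count := 15 | ((-step) == (step - 2)): false | shift := -3 | count := 1 | result 45. eval_b: shift := -3 | count := 15 | (!((-step) != (step - 2))): false | shift := -3 | count := 1 | result 45. Both give 45.
An exhaustive pass over the 30 declared inputs shows identical outputs.
verdict: equivalent


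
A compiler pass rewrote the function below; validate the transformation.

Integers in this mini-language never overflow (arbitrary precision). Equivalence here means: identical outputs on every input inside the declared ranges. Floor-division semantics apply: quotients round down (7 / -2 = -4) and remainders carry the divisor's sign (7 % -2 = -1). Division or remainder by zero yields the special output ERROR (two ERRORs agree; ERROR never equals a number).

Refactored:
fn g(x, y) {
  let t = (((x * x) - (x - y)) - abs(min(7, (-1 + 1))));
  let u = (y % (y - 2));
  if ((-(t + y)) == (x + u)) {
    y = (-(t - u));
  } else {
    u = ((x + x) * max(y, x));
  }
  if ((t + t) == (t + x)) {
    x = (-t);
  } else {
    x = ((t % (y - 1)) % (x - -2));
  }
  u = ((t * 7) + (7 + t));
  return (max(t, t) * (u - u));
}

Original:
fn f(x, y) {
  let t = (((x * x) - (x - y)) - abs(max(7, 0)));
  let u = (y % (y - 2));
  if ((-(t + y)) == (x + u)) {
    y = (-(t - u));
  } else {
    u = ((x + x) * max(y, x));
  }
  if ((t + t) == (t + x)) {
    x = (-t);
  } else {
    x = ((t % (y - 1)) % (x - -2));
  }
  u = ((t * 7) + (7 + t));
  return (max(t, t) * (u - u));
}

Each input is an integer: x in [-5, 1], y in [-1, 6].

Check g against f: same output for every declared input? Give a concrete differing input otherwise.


Not equivalent: x=-2, y=-1 separates them (0 vs ERROR).
f: t := -2 | u := -1 | ((-(t + y)) == (x + u)): false | u := 4 | ((t + t) == (t + x)): true | x := 2 | u := -9 | result 0
g: t := 5 | u := -1 | ((-(t + y)) == (x + u)): false | u := 4 | ((t + t) == (t + x)): false | divide-by-zero, output ERROR
verdict: not equivalent; witness: x=-2, y=-1


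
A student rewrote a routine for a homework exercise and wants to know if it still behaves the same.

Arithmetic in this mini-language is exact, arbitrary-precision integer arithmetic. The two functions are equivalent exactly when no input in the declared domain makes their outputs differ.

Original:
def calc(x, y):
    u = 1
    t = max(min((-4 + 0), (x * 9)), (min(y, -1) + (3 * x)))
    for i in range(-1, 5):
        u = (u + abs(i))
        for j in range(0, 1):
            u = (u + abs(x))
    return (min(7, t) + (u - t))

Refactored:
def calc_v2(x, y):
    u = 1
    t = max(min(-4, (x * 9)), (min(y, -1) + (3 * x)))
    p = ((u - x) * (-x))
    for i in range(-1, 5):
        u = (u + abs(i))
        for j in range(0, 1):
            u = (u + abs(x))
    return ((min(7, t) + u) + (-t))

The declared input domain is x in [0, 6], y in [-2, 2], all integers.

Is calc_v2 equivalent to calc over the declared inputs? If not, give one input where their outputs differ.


Behavior is preserved: although local variable names differ, plus statement counts differ, plus constant usage differs, plus arithmetic usage differs, the outputs never diverge.
Tracing x=4, y=-1: calc: u := 1 | t := 11 | iter i=-1: | u := 2 | iter j=0: | u := 6 | iter i=0: | u := 6 | iter j=0: | u := 10 | iter i=1: | u := 11 | iter j=0: | u := 15 | iter i=2: | u := 17 | iter j=0: | u := 21 | iter i=3: | u := 24 | iter j=0: | u := 28 | iter i=4: | u := 32 | iter j=0: | u := 36 | result 32 | calc_v2: u := 1 | t := 11 | p := 12 | iter i=-1: | u := 2 | iter j=0: | u := 6 | iter i=0: | u := 6 | iter j=0: | u := 10 | iter i=1: | u := 11 | iter j=0: | u := 15 | iter i=2: | u := 17 | iter j=0: | u := 21 | iter i=3: | u := 24 | iter j=0: | u := 28 | iter i=4: | u := 32 | iter j=0: | u := 36 | result 32 — matching result 32.
Checked all 35 inputs in the declared domain: the outputs agree on every one.
verdict: equivalent


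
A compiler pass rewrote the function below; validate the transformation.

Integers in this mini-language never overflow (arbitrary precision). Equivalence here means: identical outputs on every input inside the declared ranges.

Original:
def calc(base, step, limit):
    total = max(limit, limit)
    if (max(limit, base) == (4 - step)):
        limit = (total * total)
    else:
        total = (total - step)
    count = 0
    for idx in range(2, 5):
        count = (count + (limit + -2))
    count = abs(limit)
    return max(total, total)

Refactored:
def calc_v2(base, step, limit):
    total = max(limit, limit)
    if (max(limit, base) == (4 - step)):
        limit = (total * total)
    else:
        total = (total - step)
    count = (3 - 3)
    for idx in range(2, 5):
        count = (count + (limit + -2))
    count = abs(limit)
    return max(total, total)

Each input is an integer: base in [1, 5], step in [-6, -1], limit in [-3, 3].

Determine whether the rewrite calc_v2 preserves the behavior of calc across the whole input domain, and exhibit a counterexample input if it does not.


Side by side, the visible changes include: arithmetic usage differs; also constant usage differs.
One worked example (base=1, step=-5, limit=-2) — calc: total := -2 | (max(limit, base) == (4 - step)): false | total := 3 | count := 0 | iter idx=2: | count := -4 | iter idx=3: | count := -8 | iter idx=4: | count := -12 | count := 2 | result 3; calc_v2: total := -2 | (max(limit, base) == (4 - step)): false | total := 3 | count := 0 | iter idx=2: | count := -4 | iter idx=3: | count := -8 | iter idx=4: | count := -12 | count := 2 | result 3; agreement on 3.
Across all 210 domain points the two functions coincide.
verdict: equivalent


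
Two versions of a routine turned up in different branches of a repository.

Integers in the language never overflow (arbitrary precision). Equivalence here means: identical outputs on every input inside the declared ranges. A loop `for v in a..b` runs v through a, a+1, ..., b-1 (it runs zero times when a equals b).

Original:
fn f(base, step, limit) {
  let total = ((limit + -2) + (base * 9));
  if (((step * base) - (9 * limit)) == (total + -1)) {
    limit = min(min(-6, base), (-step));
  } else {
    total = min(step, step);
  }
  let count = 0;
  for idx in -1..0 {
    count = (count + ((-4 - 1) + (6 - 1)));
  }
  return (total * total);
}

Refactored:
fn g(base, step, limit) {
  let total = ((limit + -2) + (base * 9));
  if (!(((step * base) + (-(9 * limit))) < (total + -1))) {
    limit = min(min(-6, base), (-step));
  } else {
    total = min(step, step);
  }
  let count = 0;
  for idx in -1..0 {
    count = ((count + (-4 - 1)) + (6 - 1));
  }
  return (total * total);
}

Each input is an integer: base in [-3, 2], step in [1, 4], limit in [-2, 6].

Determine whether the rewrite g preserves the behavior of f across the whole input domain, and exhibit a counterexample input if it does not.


These are not equivalent — on base=-3, step=1, limit=-2 the outputs split (1 vs 961).
f: total becomes -31; next (((step * base) - (9 * limit)) == (total + -1)) evaluates to false; next total becomes 1; next count becomes 0; next at idx=-1:; next count becomes 0; next final value 1
g: total becomes -31; next (!(((step * base) + (-(9 * limit))) < (total + -1))) evaluates to true; next limit becomes -6; next count becomes 0; next at idx=-1:; next count becomes 0; next final value 961
verdict: not equivalent; witness: base=-3, step=1, limit=-2


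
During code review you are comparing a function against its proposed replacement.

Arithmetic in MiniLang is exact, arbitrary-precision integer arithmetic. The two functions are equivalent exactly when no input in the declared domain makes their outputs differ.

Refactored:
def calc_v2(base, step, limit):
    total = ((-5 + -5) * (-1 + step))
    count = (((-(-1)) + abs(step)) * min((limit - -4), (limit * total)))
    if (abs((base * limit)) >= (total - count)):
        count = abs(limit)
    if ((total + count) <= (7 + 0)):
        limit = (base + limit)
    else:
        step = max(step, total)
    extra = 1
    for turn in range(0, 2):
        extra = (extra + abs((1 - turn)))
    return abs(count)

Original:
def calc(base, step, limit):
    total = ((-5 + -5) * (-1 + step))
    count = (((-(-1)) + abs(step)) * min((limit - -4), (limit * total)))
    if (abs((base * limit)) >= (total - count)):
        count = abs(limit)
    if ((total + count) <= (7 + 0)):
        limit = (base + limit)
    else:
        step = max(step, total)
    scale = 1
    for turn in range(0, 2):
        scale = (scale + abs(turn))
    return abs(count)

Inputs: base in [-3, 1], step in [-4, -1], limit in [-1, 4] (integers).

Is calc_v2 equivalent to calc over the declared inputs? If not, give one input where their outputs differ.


Differences: arithmetic usage differs; and local variable names differ; and constant usage differs — yet all 120 inputs agree.
verdict: equivalent


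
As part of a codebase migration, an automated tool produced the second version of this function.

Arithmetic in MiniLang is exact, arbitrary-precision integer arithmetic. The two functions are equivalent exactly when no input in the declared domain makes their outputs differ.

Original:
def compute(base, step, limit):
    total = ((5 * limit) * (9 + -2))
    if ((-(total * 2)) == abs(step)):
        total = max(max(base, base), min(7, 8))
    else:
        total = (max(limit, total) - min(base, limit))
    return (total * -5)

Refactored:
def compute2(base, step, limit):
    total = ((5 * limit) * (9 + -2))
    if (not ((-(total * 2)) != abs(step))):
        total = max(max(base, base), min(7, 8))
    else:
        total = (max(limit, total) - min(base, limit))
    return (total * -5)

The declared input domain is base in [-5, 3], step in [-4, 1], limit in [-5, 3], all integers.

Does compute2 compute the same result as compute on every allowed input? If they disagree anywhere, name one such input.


Equivalent — the differences include comparison usage differs; also boolean connective usage differs, yet no declared input distinguishes the two.
One worked example (base=1, step=-2, limit=-4) — compute: total becomes -140; next ((-(total * 2)) == abs(step)) evaluates to false; next total becomes 0; next final value 0; compute2: total becomes -140; next (not ((-(total * 2)) != abs(step))) evaluates to false; next total becomes 0; next final value 0; agreement on 0.
Checked all 486 inputs in the declared domain: the outputs agree on every one.
verdict: equivalent


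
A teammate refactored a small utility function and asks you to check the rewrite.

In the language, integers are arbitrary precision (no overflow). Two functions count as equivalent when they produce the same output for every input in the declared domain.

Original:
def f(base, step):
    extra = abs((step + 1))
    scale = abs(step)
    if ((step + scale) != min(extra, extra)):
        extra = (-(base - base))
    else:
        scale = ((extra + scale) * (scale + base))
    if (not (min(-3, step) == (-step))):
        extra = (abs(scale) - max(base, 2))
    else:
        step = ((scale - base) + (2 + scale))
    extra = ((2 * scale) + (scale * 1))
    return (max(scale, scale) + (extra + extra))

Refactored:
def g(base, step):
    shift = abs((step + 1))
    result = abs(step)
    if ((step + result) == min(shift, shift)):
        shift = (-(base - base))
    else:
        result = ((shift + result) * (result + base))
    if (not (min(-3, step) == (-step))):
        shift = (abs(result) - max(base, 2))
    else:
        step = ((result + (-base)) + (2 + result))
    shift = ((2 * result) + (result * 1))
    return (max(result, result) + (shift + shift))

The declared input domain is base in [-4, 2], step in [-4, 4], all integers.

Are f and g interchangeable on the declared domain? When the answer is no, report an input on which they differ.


The rewrite breaks on base=-4, step=-4, where the results are 28 and 0.
f: extra=3, then scale=4, then ((step + scale) != min(extra, extra)) is true, then extra=0, then (not (min(-3, step) == (-step))) is true, then extra=2, then extra=12, then returns 28
g: shift=3, then result=4, then ((step + result) == min(shift, shift)) is false, then result=0, then (not (min(-3, step) == (-step))) is true, then shift=-2, then shift=0, then returns 0
verdict: not equivalent; witness: base=-4, step=-4


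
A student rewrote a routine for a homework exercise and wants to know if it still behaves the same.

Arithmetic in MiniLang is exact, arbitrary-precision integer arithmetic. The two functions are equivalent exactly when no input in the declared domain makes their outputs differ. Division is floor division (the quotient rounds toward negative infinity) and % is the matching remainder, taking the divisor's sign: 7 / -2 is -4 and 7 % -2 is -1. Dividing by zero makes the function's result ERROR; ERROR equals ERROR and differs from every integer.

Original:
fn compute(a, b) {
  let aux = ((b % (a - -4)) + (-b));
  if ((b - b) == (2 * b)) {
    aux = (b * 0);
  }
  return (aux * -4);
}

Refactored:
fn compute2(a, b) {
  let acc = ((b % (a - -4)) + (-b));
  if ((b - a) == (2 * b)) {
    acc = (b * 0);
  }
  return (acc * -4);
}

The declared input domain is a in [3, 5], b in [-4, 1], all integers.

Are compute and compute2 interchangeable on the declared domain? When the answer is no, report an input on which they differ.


Not equivalent: a=3, b=-3 separates them (-28 vs 0).
compute: aux = 7; ((b - b) == (2 * b)) -> false; return -28
compute2: acc = 7; ((b - a) == (2 * b)) -> true; acc = 0; return 0
verdict: not equivalent; witness: a=3, b=-3


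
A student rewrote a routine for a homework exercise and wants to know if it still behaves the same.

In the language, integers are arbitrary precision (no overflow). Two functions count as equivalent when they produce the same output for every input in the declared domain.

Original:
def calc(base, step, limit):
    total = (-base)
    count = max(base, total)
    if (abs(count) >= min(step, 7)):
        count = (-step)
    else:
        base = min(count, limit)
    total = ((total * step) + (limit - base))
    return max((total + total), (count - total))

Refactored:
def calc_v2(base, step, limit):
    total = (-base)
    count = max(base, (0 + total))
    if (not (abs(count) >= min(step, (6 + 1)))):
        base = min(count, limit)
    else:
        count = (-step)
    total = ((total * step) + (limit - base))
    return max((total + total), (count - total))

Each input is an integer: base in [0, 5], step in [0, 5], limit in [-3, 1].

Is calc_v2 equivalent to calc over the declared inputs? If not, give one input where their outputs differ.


Although constant usage differs; arithmetic usage differs; boolean connective usage differs, 180/180 inputs agree.
verdict: equivalent


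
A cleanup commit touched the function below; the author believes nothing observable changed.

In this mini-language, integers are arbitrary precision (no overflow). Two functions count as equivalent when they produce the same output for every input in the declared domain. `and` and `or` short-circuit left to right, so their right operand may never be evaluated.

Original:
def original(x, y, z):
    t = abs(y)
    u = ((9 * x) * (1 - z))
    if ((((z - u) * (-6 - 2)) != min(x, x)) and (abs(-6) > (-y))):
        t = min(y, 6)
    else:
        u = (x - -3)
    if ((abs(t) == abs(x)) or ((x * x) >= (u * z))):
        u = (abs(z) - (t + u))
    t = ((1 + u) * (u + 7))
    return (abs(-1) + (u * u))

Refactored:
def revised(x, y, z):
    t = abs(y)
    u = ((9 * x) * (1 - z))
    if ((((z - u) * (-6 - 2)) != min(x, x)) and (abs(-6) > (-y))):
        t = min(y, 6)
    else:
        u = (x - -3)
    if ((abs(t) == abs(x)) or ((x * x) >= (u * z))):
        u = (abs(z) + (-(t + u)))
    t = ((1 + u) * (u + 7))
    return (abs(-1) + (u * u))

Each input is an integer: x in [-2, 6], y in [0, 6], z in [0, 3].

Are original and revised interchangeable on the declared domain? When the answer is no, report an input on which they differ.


Comparing the listings, the differences include: arithmetic usage differs.
One worked example (x=5, y=5, z=0) — original: t becomes 5; next u becomes 45; next ((((z - u) * (-6 - 2)) != min(x, x)) and (abs(-6) > (-y))) evaluates to true; next t becomes 5; next ((abs(t) == abs(x)) or ((x * x) >= (u * z))) evaluates to true; next u becomes -50; next t becomes 2107; next final value 2501; revised: t becomes 5; next u becomes 45; next ((((z - u) * (-6 - 2)) != min(x, x)) and (abs(-6) > (-y))) evaluates to true; next t becomes 5; next ((abs(t) == abs(x)) or ((x * x) >= (u * z))) evaluates to true; next u becomes -50; next t becomes 2107; next final value 2501; agreement on 2501.
Across all 252 domain points the two functions coincide.
verdict: equivalent


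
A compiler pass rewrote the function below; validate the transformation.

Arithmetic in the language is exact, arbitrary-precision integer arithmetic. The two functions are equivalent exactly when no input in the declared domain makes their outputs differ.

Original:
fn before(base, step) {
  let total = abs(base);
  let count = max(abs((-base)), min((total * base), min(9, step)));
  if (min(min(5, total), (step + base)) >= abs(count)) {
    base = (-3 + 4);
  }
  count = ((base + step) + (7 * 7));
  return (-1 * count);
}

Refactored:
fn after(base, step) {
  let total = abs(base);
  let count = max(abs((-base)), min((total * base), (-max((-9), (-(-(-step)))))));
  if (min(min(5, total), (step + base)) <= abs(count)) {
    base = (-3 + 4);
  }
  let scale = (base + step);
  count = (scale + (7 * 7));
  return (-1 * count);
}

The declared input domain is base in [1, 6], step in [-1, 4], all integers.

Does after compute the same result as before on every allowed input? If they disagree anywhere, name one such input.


There is a counterexample at base=2, step=-1: -50 on one side, -49 on the other.
before: total = 2; count = 2; (min(min(5, total), (step + base)) >= abs(count)) -> false; count = 50; return -50
after: total = 2; count = 2; (min(min(5, total), (step + base)) <= abs(count)) -> true; base = 1; scale = 0; count = 49; return -49
verdict: not equivalent; witness: base=2, step=-1


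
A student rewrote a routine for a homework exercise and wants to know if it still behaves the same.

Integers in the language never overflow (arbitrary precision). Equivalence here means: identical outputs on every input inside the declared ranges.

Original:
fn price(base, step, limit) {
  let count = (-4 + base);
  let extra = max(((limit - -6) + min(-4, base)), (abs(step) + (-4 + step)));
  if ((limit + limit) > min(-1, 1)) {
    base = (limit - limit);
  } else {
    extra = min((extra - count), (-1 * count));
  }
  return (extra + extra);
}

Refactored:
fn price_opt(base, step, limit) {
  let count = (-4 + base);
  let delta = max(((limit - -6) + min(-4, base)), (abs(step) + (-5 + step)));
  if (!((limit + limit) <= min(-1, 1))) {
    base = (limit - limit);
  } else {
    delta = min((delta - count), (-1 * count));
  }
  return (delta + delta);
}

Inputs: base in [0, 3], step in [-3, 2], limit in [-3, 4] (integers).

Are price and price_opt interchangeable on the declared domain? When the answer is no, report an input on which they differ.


base=0, step=2, limit=-3 yields 8 from price but 6 from price_opt.
verdict: not equivalent; witness: base=0, step=2, limit=-3
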